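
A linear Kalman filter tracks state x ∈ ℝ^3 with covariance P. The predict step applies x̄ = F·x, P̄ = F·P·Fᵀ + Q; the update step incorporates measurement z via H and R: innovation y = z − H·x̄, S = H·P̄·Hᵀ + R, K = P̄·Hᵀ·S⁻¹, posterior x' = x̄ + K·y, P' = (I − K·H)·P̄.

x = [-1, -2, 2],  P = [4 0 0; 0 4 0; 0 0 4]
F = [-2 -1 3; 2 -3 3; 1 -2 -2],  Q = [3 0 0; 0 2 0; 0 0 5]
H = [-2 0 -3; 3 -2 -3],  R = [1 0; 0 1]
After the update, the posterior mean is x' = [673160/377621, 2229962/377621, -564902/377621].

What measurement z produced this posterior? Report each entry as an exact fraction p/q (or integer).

x̄ = F·x = [10, 10, -1]
P̄ = F·P·Fᵀ + Q = [59 32 -24; 32 90 8; -24 8 41]
S = H·P̄·Hᵀ + R = [318 263; 263 1405]
K = P̄·Hᵀ·S⁻¹ = [-113285/377621 70928/377621; -95236/377621 -11200/377621; -49882/377621 -47373/377621]
x' − x̄ = [-3103050/377621, -1546248/377621, -187281/377621] = K·y
y = (KᵀK)⁻¹·Kᵀ·(x' − x̄) = [18, -15]
z = y + H·x̄ = [18, -15] + [-17, 13] = [1, -2]

z = [1, -2]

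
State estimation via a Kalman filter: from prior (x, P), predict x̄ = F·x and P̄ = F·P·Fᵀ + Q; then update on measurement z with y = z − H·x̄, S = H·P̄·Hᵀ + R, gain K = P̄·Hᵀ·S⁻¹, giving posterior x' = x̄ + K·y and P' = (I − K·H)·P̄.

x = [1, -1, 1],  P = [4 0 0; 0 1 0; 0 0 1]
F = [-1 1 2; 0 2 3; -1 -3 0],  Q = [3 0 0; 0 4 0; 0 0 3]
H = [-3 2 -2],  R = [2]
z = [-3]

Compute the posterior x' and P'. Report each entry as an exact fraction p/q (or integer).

x' = [11/103, 92/103, 459/206]
P' = [994/103 1066/103 -414/103; 1066/103 1509/103 -101/103; -414/103 -101/103 1087/206]

x̄ = F·x = [0, 1, 2]
P̄ = F·P·Fᵀ + Q = [12 8 1; 8 17 -6; 1 -6 16]
y = z − H·x̄ = [-1]
S = H·P̄·Hᵀ + R = [206]
K = P̄·Hᵀ·S⁻¹ = [-11/103; 11/103; -47/206]
x' = x̄ + K·y = [11/103, 92/103, 459/206]
P' = (I − K·H)·P̄ = [994/103 1066/103 -414/103; 1066/103 1509/103 -101/103; -414/103 -101/103 1087/206]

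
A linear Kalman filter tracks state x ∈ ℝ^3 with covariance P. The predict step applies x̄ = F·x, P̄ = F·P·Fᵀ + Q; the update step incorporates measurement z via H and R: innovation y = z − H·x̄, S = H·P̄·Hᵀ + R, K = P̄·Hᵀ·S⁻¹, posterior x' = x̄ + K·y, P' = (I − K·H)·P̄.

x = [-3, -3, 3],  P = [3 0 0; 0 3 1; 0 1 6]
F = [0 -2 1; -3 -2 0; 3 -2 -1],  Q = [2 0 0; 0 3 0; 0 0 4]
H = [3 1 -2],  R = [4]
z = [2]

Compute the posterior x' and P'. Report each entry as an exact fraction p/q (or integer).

x̄ = F·x = [9, 15, -6]
P̄ = F·P·Fᵀ + Q = [16 10 6; 10 42 -13; 6 -13 53]
y = z − H·x̄ = [-52]
S = H·P̄·Hᵀ + R = [442]
K = P̄·Hᵀ·S⁻¹ = [23/221; 49/221; -101/442]
x' = x̄ + K·y = [61/17, 59/17, 100/17]
P' = (I − K·H)·P̄ = [2478/221 -44/221 3649/221; -44/221 4480/221 2076/221; 3649/221 2076/221 13225/442]

x' = [61/17, 59/17, 100/17]
P' = [2478/221 -44/221 3649/221; -44/221 4480/221 2076/221; 3649/221 2076/221 13225/442]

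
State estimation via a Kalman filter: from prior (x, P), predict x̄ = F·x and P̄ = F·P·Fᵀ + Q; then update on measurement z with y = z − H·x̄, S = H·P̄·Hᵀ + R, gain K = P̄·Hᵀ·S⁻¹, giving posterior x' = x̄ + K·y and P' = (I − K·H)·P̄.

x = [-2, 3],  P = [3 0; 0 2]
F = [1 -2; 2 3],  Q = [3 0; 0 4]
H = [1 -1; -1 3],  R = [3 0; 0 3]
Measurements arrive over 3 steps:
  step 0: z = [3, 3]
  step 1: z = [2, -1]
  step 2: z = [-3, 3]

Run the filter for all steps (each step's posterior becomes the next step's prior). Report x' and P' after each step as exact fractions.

step 0: x̄ = F·x = [-8, 5]
step 0: P̄ = F·P·Fᵀ + Q = [14 -6; -6 34]
step 0: y = z − H·x̄ = [16, -20]
step 0: S = H·P̄·Hᵀ + R = [63 -140; -140 359]
step 0: K = P̄·Hᵀ·S⁻¹ = [2700/3017 112/431; 760/3017 172/431]
step 0: x' = x̄ + K·y = [3384/3017, 3165/3017]
step 0: P' = (I − K·H)·P̄ = [13326/3017 5226/3017; 5226/3017 2946/3017]
step 1: x̄ = F·x = [-2946/3017, 16263/3017]
step 1: P̄ = F·P·Fᵀ + Q = [13257/3017 3750/3017; 3750/3017 154598/3017]
step 1: y = z − H·x̄ = [25243/3017, -54752/3017]
step 1: S = H·P̄·Hᵀ + R = [169406/3017 -462051/3017; -462051/3017 1391190/3017]
step 1: K = P̄·Hᵀ·S⁻¹ = [1358823/2451089 447765/2451089; 298924/2451089 909816/2451089]
step 1: x' = x̄ + K·y = [849795/2451089, -797629/2451089]
step 1: P' = (I − K·H)·P̄ = [6786351/2451089 2709882/2451089; 2709882/2451089 1813110/2451089]
step 2: x̄ = F·x = [2445053/2451089, -693297/2451089]
step 2: P̄ = F·P·Fᵀ + Q = [10552530/2451089 -15840/2451089; -15840/2451089 85786334/2451089]
step 2: y = z − H·x̄ = [-10491617/2451089, 11878211/2451089]
step 2: S = H·P̄·Hᵀ + R = [103723811/2451089 -267974892/2451089; -267974892/2451089 790077843/2451089]
step 2: K = P̄·Hᵀ·S⁻¹ = [249743310/459629809 235620470/1378889427; 53472782/459629809 503595362/1378889427]
step 2: x' = x̄ + K·y = [-689663281/1378889427, 1363795529/1378889427]
step 2: P' = (I − K·H)·P̄ = [1241655130/459629809 492425200/459629809; 492425200/459629809 332006854/459629809]

step 0: x' = [3384/3017, 3165/3017], P' = [13326/3017 5226/3017; 5226/3017 2946/3017]
step 1: x' = [849795/2451089, -797629/2451089], P' = [6786351/2451089 2709882/2451089; 2709882/2451089 1813110/2451089]
step 2: x' = [-689663281/1378889427, 1363795529/1378889427], P' = [1241655130/459629809 492425200/459629809; 492425200/459629809 332006854/459629809]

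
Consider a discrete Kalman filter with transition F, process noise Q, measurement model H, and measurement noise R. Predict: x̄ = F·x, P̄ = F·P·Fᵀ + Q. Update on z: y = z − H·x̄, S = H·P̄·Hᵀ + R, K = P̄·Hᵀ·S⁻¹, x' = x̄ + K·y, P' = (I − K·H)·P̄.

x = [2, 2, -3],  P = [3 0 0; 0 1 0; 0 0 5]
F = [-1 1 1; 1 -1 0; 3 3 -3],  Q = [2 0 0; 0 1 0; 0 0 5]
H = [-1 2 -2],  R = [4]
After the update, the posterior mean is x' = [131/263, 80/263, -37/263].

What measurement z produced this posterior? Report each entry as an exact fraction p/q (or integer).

z = [1]

x̄ = F·x = [-3, 0, 21]
P̄ = F·P·Fᵀ + Q = [11 -4 -21; -4 5 6; -21 6 86]
S = H·P̄·Hᵀ + R = [263]
K = P̄·Hᵀ·S⁻¹ = [23/263; 2/263; -139/263]
x' − x̄ = [920/263, 80/263, -5560/263] = K·y
y = (KᵀK)⁻¹·Kᵀ·(x' − x̄) = [40]
z = y + H·x̄ = [40] + [-39] = [1]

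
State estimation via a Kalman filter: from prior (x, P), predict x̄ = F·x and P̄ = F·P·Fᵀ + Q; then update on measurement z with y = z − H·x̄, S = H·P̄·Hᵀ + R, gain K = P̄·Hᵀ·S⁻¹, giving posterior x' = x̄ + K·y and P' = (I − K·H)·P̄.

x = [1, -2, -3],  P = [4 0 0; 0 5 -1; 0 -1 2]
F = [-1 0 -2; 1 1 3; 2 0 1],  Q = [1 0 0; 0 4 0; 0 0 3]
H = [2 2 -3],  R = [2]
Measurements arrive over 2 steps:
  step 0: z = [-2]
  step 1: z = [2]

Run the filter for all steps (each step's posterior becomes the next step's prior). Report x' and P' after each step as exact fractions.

step 0: x̄ = F·x = [5, -10, -1]
step 0: P̄ = F·P·Fᵀ + Q = [13 -14 -12; -14 25 13; -12 13 21]
step 0: y = z − H·x̄ = [5]
step 0: S = H·P̄·Hᵀ + R = [219]
step 0: K = P̄·Hᵀ·S⁻¹ = [34/219; -17/219; -61/219]
step 0: x' = x̄ + K·y = [1265/219, -2275/219, -524/219]
step 0: P' = (I − K·H)·P̄ = [1691/219 -2488/219 -554/219; -2488/219 5186/219 1810/219; -554/219 1810/219 878/219]
step 1: x̄ = F·x = [-217/219, -2582/219, 2006/219]
step 1: P̄ = F·P·Fᵀ + Q = [3206/219 -5321/219 -2368/219; -5321/219 18215/219 -1028/219; -2368/219 -1028/219 6083/219]
step 1: y = z − H·x̄ = [4018/73]
step 1: S = H·P̄·Hᵀ + R = [46351/73]
step 1: K = P̄·Hᵀ·S⁻¹ = [958/46351; 9624/46351; -8347/46351]
step 1: x' = x̄ + K·y = [20405/139053, -50282/139053, -104584/139053]
step 1: P' = (I − K·H)·P̄ = [1997918/139053 -3757439/139053 -1174930/139053; -3757439/139053 7759169/139053 2648572/139053; -1174930/139053 2648572/139053 999122/139053]

step 0: x' = [1265/219, -2275/219, -524/219], P' = [1691/219 -2488/219 -554/219; -2488/219 5186/219 1810/219; -554/219 1810/219 878/219]
step 1: x' = [20405/139053, -50282/139053, -104584/139053], P' = [1997918/139053 -3757439/139053 -1174930/139053; -3757439/139053 7759169/139053 2648572/139053; -1174930/139053 2648572/139053 999122/139053]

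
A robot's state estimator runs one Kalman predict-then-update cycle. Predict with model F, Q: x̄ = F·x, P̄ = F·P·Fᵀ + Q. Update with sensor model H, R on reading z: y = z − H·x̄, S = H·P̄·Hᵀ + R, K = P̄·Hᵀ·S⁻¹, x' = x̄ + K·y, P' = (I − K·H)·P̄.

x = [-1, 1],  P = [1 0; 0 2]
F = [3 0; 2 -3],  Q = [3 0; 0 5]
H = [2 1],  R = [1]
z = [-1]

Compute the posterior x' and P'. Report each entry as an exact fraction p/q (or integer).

x̄ = F·x = [-3, -5]
P̄ = F·P·Fᵀ + Q = [12 6; 6 27]
y = z − H·x̄ = [10]
S = H·P̄·Hᵀ + R = [100]
K = P̄·Hᵀ·S⁻¹ = [3/10; 39/100]
x' = x̄ + K·y = [0, -11/10]
P' = (I − K·H)·P̄ = [3 -57/10; -57/10 1179/100]

x' = [0, -11/10]
P' = [3 -57/10; -57/10 1179/100]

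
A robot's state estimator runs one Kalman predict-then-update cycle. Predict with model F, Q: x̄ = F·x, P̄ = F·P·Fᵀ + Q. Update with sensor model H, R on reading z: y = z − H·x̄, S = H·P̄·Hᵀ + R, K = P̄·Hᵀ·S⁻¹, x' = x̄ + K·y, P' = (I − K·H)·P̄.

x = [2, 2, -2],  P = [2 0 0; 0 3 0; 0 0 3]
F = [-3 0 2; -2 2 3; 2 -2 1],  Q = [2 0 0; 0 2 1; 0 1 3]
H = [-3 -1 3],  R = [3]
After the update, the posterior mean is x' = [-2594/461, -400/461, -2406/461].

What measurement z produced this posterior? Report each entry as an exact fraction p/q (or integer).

z = [2]

x̄ = F·x = [-10, -6, -2]
P̄ = F·P·Fᵀ + Q = [32 30 -6; 30 49 -10; -6 -10 26]
S = H·P̄·Hᵀ + R = [922]
K = P̄·Hᵀ·S⁻¹ = [-72/461; -169/922; 53/461]
x' − x̄ = [2016/461, 2366/461, -1484/461] = K·y
y = (KᵀK)⁻¹·Kᵀ·(x' − x̄) = [-28]
z = y + H·x̄ = [-28] + [30] = [2]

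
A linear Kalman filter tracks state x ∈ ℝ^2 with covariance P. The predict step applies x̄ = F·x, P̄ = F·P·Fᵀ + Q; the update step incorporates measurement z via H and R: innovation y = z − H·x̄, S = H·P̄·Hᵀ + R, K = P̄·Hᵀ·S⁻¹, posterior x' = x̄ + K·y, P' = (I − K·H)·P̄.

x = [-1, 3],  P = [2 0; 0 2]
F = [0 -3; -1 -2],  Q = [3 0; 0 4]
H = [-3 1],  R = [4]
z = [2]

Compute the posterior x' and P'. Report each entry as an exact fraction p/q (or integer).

x' = [-13/9, -47/27]
P' = [26/15 166/45; 166/45 1406/135]

x̄ = F·x = [-9, -5]
P̄ = F·P·Fᵀ + Q = [21 12; 12 14]
y = z − H·x̄ = [-20]
S = H·P̄·Hᵀ + R = [135]
K = P̄·Hᵀ·S⁻¹ = [-17/45; -22/135]
x' = x̄ + K·y = [-13/9, -47/27]
P' = (I − K·H)·P̄ = [26/15 166/45; 166/45 1406/135]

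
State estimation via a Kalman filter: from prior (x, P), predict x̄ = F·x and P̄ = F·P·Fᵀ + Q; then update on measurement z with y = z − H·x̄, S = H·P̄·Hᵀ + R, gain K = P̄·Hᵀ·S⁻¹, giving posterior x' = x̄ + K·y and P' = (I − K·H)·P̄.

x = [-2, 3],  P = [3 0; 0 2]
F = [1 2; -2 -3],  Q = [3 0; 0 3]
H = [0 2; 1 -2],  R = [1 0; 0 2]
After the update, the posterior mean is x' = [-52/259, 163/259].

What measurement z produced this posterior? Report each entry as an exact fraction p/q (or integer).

z = [1, -2]

x̄ = F·x = [4, -5]
P̄ = F·P·Fᵀ + Q = [14 -18; -18 33]
S = H·P̄·Hᵀ + R = [133 -168; -168 220]
K = P̄·Hᵀ·S⁻¹ = [120/259 43/74; 102/259 -3/37]
x' − x̄ = [-1088/259, 1458/259] = K·y
y = (KᵀK)⁻¹·Kᵀ·(x' − x̄) = [11, -16]
z = y + H·x̄ = [11, -16] + [-10, 14] = [1, -2]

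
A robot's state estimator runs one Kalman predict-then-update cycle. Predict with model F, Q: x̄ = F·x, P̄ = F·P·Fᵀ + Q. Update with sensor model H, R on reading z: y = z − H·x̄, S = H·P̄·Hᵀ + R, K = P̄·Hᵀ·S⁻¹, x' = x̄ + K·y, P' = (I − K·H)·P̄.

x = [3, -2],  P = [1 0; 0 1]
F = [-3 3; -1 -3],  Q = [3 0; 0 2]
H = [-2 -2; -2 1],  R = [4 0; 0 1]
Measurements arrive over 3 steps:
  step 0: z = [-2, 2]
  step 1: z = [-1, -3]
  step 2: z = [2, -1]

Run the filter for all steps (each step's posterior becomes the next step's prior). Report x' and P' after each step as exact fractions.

step 0: x̄ = F·x = [-15, 3]
step 0: P̄ = F·P·Fᵀ + Q = [21 -6; -6 12]
step 0: y = z − H·x̄ = [-26, -31]
step 0: S = H·P̄·Hᵀ + R = [88 48; 48 121]
step 0: K = P̄·Hᵀ·S⁻¹ = [-663/4172 -348/1043; -93/298 48/149]
step 0: x' = x̄ + K·y = [-1095/2086, 168/149]
step 0: P' = (I − K·H)·P̄ = [453/2086 15/149; 15/149 78/149]
step 1: x̄ = F·x = [10341/2086, -5961/2086]
step 1: P̄ = F·P·Fᵀ + Q = [16383/2086 -7209/2086; -7209/2086 15713/2086]
step 1: y = z − H·x̄ = [3337/1043, 20385/2086]
step 1: S = H·P̄·Hᵀ + R = [39528/1043 9844/1043; 9844/1043 112167/2086]
step 1: K = P̄·Hᵀ·S⁻¹ = [-304653/2032564 -167727/508141; -299731/1016282 162805/508141]
step 1: x' = x̄ + K·y = [2545077/2032564, -681161/1016282]
step 1: P' = (I − K·H)·P̄ = [213369/1016282 45642/508141; 45642/508141 254089/508141]
step 2: x̄ = F·x = [-11722197/2032564, 1541889/2032564]
step 2: P̄ = F·P·Fᵀ + Q = [7899657/1016282 -3385791/1016282; -3385791/1016282 7367239/1016282]
step 2: y = z − H·x̄ = [-4073872/508141, -27018847/2032564]
step 2: S = H·P̄·Hᵀ + R = [19023192/508141 5046284/508141; 5046284/508141 53525313/1016282]
step 2: K = P̄·Hᵀ·S⁻¹ = [-142472859/951795212 -78572049/237948803; -139949717/475897606 76048907/237948803]
step 2: x' = x̄ + K·y = [-42281760/237948803, -538815677/475897606]
step 2: P' = (I − K·H)·P̄ = [99872319/475897606 21300270/237948803; 21300270/237948803 118649447/237948803]

step 0: x' = [-1095/2086, 168/149], P' = [453/2086 15/149; 15/149 78/149]
step 1: x' = [2545077/2032564, -681161/1016282], P' = [213369/1016282 45642/508141; 45642/508141 254089/508141]
step 2: x' = [-42281760/237948803, -538815677/475897606], P' = [99872319/475897606 21300270/237948803; 21300270/237948803 118649447/237948803]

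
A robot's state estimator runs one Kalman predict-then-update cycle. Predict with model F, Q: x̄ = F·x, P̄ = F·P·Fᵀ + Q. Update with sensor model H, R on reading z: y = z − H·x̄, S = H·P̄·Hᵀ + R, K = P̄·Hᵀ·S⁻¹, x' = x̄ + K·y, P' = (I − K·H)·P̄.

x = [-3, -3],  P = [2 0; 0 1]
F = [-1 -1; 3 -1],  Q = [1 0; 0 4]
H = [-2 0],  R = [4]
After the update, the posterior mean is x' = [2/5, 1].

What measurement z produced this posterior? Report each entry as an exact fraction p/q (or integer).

x̄ = F·x = [6, -6]
P̄ = F·P·Fᵀ + Q = [4 -5; -5 23]
S = H·P̄·Hᵀ + R = [20]
K = P̄·Hᵀ·S⁻¹ = [-2/5; 1/2]
x' − x̄ = [-28/5, 7] = K·y
y = (KᵀK)⁻¹·Kᵀ·(x' − x̄) = [14]
z = y + H·x̄ = [14] + [-12] = [2]

z = [2]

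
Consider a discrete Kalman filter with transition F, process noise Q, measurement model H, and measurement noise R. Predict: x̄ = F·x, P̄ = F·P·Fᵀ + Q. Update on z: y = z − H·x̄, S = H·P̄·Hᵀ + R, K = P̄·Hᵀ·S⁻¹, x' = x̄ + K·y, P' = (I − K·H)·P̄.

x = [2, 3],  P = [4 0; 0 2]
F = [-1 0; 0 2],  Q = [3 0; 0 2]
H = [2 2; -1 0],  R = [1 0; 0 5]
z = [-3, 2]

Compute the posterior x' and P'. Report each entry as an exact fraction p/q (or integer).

x' = [-1017/316, 144/79]
P' = [1435/632 -175/79; -175/79 190/79]

x̄ = F·x = [-2, 6]
P̄ = F·P·Fᵀ + Q = [7 0; 0 10]
y = z − H·x̄ = [-11, 0]
S = H·P̄·Hᵀ + R = [69 -14; -14 12]
K = P̄·Hᵀ·S⁻¹ = [35/316 -287/632; 30/79 35/79]
x' = x̄ + K·y = [-1017/316, 144/79]
P' = (I − K·H)·P̄ = [1435/632 -175/79; -175/79 190/79]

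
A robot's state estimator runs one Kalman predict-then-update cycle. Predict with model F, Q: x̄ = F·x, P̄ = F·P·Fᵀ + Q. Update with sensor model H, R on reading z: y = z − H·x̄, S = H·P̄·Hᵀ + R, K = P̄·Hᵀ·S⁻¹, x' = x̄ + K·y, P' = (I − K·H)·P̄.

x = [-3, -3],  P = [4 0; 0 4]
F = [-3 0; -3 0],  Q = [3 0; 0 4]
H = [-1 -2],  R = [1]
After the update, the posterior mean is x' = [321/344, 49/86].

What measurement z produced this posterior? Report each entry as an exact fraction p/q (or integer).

x̄ = F·x = [9, 9]
P̄ = F·P·Fᵀ + Q = [39 36; 36 40]
S = H·P̄·Hᵀ + R = [344]
K = P̄·Hᵀ·S⁻¹ = [-111/344; -29/86]
x' − x̄ = [-2775/344, -725/86] = K·y
y = (KᵀK)⁻¹·Kᵀ·(x' − x̄) = [25]
z = y + H·x̄ = [25] + [-27] = [-2]

z = [-2]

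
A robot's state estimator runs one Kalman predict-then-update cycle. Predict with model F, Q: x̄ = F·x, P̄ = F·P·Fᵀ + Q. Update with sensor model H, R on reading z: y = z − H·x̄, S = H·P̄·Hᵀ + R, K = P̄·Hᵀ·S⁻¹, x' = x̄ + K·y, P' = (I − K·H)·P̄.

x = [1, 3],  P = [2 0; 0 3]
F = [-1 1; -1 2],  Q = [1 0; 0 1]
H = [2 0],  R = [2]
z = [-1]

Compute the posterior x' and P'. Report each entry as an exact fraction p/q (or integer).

x̄ = F·x = [2, 5]
P̄ = F·P·Fᵀ + Q = [6 8; 8 15]
y = z − H·x̄ = [-5]
S = H·P̄·Hᵀ + R = [26]
K = P̄·Hᵀ·S⁻¹ = [6/13; 8/13]
x' = x̄ + K·y = [-4/13, 25/13]
P' = (I − K·H)·P̄ = [6/13 8/13; 8/13 67/13]

x' = [-4/13, 25/13]
P' = [6/13 8/13; 8/13 67/13]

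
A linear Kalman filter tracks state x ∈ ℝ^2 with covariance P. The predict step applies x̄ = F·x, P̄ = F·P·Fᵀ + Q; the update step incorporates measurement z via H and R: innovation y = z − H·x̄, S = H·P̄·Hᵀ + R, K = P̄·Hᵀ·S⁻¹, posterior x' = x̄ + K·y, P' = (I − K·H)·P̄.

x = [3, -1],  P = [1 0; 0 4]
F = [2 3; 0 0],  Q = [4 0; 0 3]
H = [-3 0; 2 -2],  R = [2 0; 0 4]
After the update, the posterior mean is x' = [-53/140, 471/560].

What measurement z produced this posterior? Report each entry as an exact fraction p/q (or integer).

x̄ = F·x = [3, 0]
P̄ = F·P·Fᵀ + Q = [44 0; 0 3]
S = H·P̄·Hᵀ + R = [398 -264; -264 192]
K = P̄·Hᵀ·S⁻¹ = [-11/35 11/420; -33/140 -199/560]
x' − x̄ = [-473/140, 471/560] = K·y
y = (KᵀK)⁻¹·Kᵀ·(x' − x̄) = [10, -9]
z = y + H·x̄ = [10, -9] + [-9, 6] = [1, -3]

z = [1, -3]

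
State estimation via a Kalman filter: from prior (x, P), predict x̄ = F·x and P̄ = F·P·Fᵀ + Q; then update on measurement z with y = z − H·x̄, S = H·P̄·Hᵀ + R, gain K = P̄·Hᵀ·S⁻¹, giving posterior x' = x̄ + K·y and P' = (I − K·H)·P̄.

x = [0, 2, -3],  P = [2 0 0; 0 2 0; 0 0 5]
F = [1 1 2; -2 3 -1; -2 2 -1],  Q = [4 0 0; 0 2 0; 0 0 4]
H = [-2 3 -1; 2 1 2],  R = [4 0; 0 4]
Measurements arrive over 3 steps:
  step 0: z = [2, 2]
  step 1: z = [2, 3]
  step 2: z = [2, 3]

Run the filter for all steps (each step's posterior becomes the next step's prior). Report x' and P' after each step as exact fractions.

step 0: x' = [-992/18357, 17182/18357, 11824/18357], P' = [68047/18357 16258/18357 -68210/18357; 16258/18357 11152/18357 -14360/18357; -68210/18357 -14360/18357 81700/18357]
step 1: x' = [14448517/17038949, 21915768/17038949, 2287313/17038949], P' = [42101251/17038949 10421542/17038949 -40961880/17038949; 10421542/17038949 9039572/17038949 -8578940/17038949; -40961880/17038949 -8578940/17038949 52051120/17038949]
step 2: x' = [8029077281/6818337912, 1161151762/852292239, -206753210/852292239], P' = [33501224555/13636675824 1032244387/1704584478 -4082832503/1704584478; 1032244387/1704584478 450080396/852292239 -425472544/852292239; -4082832503/1704584478 -425472544/852292239 2598400364/852292239]

step 0: x̄ = F·x = [-4, 9, 7]
step 0: P̄ = F·P·Fᵀ + Q = [28 -8 -10; -8 33 25; -10 25 25]
step 0: y = z − H·x̄ = [-26, -13]
step 0: S = H·P̄·Hᵀ + R = [344 90; 90 237]
step 0: K = P̄·Hᵀ·S⁻¹ = [-3185/12238 3983/18357; 1275/6119 3737/18357; 970/6119 3155/18357]
step 0: x' = x̄ + K·y = [-992/18357, 17182/18357, 11824/18357]
step 0: P' = (I − K·H)·P̄ = [68047/18357 16258/18357 -68210/18357; 16258/18357 11152/18357 -14360/18357; -68210/18357 -14360/18357 81700/18357]
step 1: x̄ = F·x = [39838/18357, 13902/6119, 24524/18357]
step 1: P̄ = F·P·Fᵀ + Q = [181663/18357 6490/6119 20780/18357; 6490/6119 36398/6119 19060/6119; 20780/18357 19060/6119 126460/18357]
step 1: y = z − H·x̄ = [15796/18357, -38453/6119]
step 1: S = H·P̄·Hᵀ + R = [1415686/18357 -137630/6119; -137630/6119 629318/6119]
step 1: K = P̄·Hᵀ·S⁻¹ = [-2993999/17038949 3175071/17038949; 3713643/17038949 3181194/17038949; 1033955/17038949 3399885/17038949]
step 1: x' = x̄ + K·y = [14448517/17038949, 21915768/17038949, 2287313/17038949]
step 1: P' = (I − K·H)·P̄ = [42101251/17038949 10421542/17038949 -40961880/17038949; 10421542/17038949 9039572/17038949 -8578940/17038949; -40961880/17038949 -8578940/17038949 52051120/17038949]
step 2: x̄ = F·x = [40938911/17038949, 34562957/17038949, 12647189/17038949]
step 2: P̄ = F·P·Fᵀ + Q = [150180903/17038949 11150216/17038949 8846982/17038949; 11150216/17038949 98457786/17038949 49525316/17038949; 8846982/17038949 49525316/17038949 111866112/17038949]
step 2: y = z − H·x̄ = [24914038/17038949, -90618310/17038949]
step 2: S = H·P̄·Hᵀ + R = [1271299034/17038949 -289936926/17038949; -289936926/17038949 1528279626/17038949]
step 2: K = P̄·Hᵀ·S⁻¹ = [-1594320633/9091117216 4967542079/27273351648; 247823115/1136389652 631379695/3409168956; 69338169/1136389652 688495681/3409168956]
step 2: x' = x̄ + K·y = [8029077281/6818337912, 1161151762/852292239, -206753210/852292239]
step 2: P' = (I − K·H)·P̄ = [33501224555/13636675824 1032244387/1704584478 -4082832503/1704584478; 1032244387/1704584478 450080396/852292239 -425472544/852292239; -4082832503/1704584478 -425472544/852292239 2598400364/852292239]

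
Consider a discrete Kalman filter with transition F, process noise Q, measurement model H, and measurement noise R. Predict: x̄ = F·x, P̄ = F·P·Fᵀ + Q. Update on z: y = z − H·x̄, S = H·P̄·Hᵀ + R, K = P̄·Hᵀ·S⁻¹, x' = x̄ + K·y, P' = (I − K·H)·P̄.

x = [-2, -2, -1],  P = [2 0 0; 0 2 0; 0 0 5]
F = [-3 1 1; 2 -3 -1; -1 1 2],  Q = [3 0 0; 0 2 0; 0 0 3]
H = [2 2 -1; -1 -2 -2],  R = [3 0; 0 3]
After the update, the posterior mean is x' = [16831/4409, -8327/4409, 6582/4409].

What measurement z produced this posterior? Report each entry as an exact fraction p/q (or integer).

x̄ = F·x = [3, 3, -2]
P̄ = F·P·Fᵀ + Q = [28 -23 18; -23 33 -20; 18 -20 27]
S = H·P̄·Hᵀ + R = [98 -10; -10 91]
K = P̄·Hᵀ·S⁻¹ = [-454/4409 -922/4409; 1805/4409 53/4409; -3141/8818 -1723/4409]
x' − x̄ = [3604/4409, -21554/4409, 15400/4409] = K·y
y = (KᵀK)⁻¹·Kᵀ·(x' − x̄) = [-12, 2]
z = y + H·x̄ = [-12, 2] + [14, -5] = [2, -3]

z = [2, -3]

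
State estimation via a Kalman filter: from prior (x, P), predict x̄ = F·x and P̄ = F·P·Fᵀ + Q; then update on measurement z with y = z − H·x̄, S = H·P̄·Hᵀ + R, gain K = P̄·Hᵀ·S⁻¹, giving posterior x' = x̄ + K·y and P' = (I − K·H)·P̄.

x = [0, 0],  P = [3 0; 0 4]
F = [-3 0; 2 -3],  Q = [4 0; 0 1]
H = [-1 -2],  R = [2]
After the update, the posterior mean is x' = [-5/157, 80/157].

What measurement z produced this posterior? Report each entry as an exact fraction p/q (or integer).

z = [-1]

x̄ = F·x = [0, 0]
P̄ = F·P·Fᵀ + Q = [31 -18; -18 49]
S = H·P̄·Hᵀ + R = [157]
K = P̄·Hᵀ·S⁻¹ = [5/157; -80/157]
x' − x̄ = [-5/157, 80/157] = K·y
y = (KᵀK)⁻¹·Kᵀ·(x' − x̄) = [-1]
z = y + H·x̄ = [-1] + [0] = [-1]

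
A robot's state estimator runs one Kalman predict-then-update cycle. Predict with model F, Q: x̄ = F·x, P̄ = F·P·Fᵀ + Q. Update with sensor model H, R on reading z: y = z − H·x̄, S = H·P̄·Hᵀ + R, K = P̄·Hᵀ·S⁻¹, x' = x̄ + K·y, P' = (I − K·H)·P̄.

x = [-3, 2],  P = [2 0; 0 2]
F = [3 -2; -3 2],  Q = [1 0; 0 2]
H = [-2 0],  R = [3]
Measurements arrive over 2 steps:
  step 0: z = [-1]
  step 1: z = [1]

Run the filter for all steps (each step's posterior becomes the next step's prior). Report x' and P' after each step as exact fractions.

step 0: x̄ = F·x = [-13, 13]
step 0: P̄ = F·P·Fᵀ + Q = [27 -26; -26 28]
step 0: y = z − H·x̄ = [-27]
step 0: S = H·P̄·Hᵀ + R = [111]
step 0: K = P̄·Hᵀ·S⁻¹ = [-18/37; 52/111]
step 0: x' = x̄ + K·y = [5/37, 13/37]
step 0: P' = (I − K·H)·P̄ = [27/37 -26/37; -26/37 404/111]
step 1: x̄ = F·x = [-11/37, 11/37]
step 1: P̄ = F·P·Fᵀ + Q = [3392/111 -3281/111; -3281/111 3503/111]
step 1: y = z − H·x̄ = [15/37]
step 1: S = H·P̄·Hᵀ + R = [13901/111]
step 1: K = P̄·Hᵀ·S⁻¹ = [-6784/13901; 6562/13901]
step 1: x' = x̄ + K·y = [-6883/13901, 6793/13901]
step 1: P' = (I − K·H)·P̄ = [10176/13901 -9843/13901; -9843/13901 50769/13901]

step 0: x' = [5/37, 13/37], P' = [27/37 -26/37; -26/37 404/111]
step 1: x' = [-6883/13901, 6793/13901], P' = [10176/13901 -9843/13901; -9843/13901 50769/13901]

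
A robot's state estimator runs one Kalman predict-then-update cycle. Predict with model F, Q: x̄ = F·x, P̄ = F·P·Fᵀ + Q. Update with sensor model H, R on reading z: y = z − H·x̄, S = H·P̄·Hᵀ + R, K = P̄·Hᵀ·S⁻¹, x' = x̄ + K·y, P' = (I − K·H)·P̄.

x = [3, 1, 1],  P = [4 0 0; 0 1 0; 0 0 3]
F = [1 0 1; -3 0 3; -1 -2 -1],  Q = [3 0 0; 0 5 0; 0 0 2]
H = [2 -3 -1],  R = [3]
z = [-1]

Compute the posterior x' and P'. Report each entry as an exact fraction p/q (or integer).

x̄ = F·x = [4, -6, -6]
P̄ = F·P·Fᵀ + Q = [10 -3 -7; -3 68 3; -7 3 13]
y = z − H·x̄ = [-33]
S = H·P̄·Hᵀ + R = [750]
K = P̄·Hᵀ·S⁻¹ = [6/125; -71/250; -6/125]
x' = x̄ + K·y = [302/125, 843/250, -552/125]
P' = (I − K·H)·P̄ = [1034/125 903/125 -659/125; 903/125 1877/250 -903/125; -659/125 -903/125 1409/125]

x' = [302/125, 843/250, -552/125]
P' = [1034/125 903/125 -659/125; 903/125 1877/250 -903/125; -659/125 -903/125 1409/125]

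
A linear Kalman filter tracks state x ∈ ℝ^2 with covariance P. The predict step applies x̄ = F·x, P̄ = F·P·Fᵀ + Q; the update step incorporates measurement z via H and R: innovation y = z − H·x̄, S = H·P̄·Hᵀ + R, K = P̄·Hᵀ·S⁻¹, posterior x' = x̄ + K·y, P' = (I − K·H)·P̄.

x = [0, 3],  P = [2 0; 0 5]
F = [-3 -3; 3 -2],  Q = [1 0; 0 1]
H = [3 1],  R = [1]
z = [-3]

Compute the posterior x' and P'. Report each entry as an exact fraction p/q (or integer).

x̄ = F·x = [-9, -6]
P̄ = F·P·Fᵀ + Q = [64 12; 12 39]
y = z − H·x̄ = [30]
S = H·P̄·Hᵀ + R = [688]
K = P̄·Hᵀ·S⁻¹ = [51/172; 75/688]
x' = x̄ + K·y = [-9/86, -939/344]
P' = (I − K·H)·P̄ = [151/43 -1761/172; -1761/172 21207/688]

x' = [-9/86, -939/344]
P' = [151/43 -1761/172; -1761/172 21207/688]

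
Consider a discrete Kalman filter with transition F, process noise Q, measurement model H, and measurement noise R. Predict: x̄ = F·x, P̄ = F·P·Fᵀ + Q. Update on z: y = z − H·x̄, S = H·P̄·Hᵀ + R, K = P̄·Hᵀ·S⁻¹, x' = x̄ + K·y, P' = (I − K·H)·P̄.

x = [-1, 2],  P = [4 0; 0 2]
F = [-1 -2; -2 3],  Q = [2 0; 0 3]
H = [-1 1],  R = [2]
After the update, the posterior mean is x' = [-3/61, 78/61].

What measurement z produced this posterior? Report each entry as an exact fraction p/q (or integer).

z = [1]

x̄ = F·x = [-3, 8]
P̄ = F·P·Fᵀ + Q = [14 -4; -4 37]
S = H·P̄·Hᵀ + R = [61]
K = P̄·Hᵀ·S⁻¹ = [-18/61; 41/61]
x' − x̄ = [180/61, -410/61] = K·y
y = (KᵀK)⁻¹·Kᵀ·(x' − x̄) = [-10]
z = y + H·x̄ = [-10] + [11] = [1]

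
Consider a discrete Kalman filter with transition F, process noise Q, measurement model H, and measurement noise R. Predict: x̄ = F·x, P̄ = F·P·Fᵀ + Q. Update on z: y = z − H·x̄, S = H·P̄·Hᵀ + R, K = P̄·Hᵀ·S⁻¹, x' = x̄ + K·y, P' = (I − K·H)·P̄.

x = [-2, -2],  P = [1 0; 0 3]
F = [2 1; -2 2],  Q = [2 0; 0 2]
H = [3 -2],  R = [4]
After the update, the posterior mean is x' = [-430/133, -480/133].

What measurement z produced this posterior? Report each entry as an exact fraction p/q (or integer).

z = [-2]

x̄ = F·x = [-6, 0]
P̄ = F·P·Fᵀ + Q = [9 2; 2 18]
S = H·P̄·Hᵀ + R = [133]
K = P̄·Hᵀ·S⁻¹ = [23/133; -30/133]
x' − x̄ = [368/133, -480/133] = K·y
y = (KᵀK)⁻¹·Kᵀ·(x' − x̄) = [16]
z = y + H·x̄ = [16] + [-18] = [-2]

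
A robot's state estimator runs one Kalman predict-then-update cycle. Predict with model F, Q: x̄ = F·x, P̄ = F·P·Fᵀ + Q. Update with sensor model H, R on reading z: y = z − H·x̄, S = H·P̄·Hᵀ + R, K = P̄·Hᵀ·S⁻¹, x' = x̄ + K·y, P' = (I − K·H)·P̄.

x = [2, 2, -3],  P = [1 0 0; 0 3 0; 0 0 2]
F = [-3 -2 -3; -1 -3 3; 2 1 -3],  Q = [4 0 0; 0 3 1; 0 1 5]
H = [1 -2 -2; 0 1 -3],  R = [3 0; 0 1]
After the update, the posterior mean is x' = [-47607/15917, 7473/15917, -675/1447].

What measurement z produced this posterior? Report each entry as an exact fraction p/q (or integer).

z = [-3, 2]

x̄ = F·x = [-1, -17, 15]
P̄ = F·P·Fᵀ + Q = [43 3 6; 3 49 -28; 6 -28 30]
S = H·P̄·Hᵀ + R = [102 -45; -45 488]
K = P̄·Hᵀ·S⁻¹ = [11525/47751 -135/15917; -4349/15917 3937/15917; -394/4341 -362/1447]
x' − x̄ = [-31690/15917, 278062/15917, -22380/1447] = K·y
y = (KᵀK)⁻¹·Kᵀ·(x' − x̄) = [-6, 64]
z = y + H·x̄ = [-6, 64] + [3, -62] = [-3, 2]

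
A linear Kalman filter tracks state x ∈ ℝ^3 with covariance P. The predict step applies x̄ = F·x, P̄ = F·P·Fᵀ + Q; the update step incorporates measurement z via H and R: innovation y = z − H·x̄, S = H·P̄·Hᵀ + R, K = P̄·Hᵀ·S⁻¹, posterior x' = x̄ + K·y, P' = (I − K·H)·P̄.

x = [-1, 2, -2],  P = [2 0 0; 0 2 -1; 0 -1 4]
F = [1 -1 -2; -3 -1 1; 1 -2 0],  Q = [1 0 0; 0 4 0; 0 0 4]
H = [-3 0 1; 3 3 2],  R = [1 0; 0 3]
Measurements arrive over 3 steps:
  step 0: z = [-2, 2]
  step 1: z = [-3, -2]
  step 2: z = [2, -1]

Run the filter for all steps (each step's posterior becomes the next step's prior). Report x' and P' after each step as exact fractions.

step 0: x' = [-3667/10559, 31930/10559, -32569/10559], P' = [11739/10559 -65161/21118 31941/10559; -65161/21118 97980/10559 -94911/10559; 31941/10559 -94911/10559 96486/10559]
step 1: x' = [302618097/273968992, -546071043/273968992, 78440345/273968992], P' = [201074151/547937984 -484093525/547937984 474647199/547937984; -484093525/547937984 1507534207/547937984 -1422019581/547937984; 474647199/547937984 -1422019581/547937984 1578162903/547937984]
step 2: x' = [5185227284753/9837515481887, -29227441878479/9837515481887, 33451543257374/9837515481887], P' = [3568251924448/9837515481887 -8553587973703/9837515481887 8349241860165/9837515481887; -8553587973703/9837515481887 26615249353917/9837515481887 -24970032925608/9837515481887; 8349241860165/9837515481887 -24970032925608/9837515481887 27637529362575/9837515481887]

step 0: x̄ = F·x = [1, -1, -5]
step 0: P̄ = F·P·Fᵀ + Q = [17 -13 2; -13 30 0; 2 0 14]
step 0: y = z − H·x̄ = [6, 12]
step 0: S = H·P̄·Hᵀ + R = [156 -14; -14 272]
step 0: K = P̄·Hᵀ·S⁻¹ = [-3276/10559 905/21118; 5661/21118 4251/21118; 663/10559 1354/10559]
step 0: x' = x̄ + K·y = [-3667/10559, 31930/10559, -32569/10559]
step 0: P' = (I − K·H)·P̄ = [11739/10559 -65161/21118 31941/10559; -65161/21118 97980/10559 -94911/10559; 31941/10559 -94911/10559 96486/10559]
step 1: x̄ = F·x = [29541/10559, -53498/10559, -67527/10559]
step 1: P̄ = F·P·Fᵀ + Q = [63975/10559 -66694/10559 -276171/21118; -66694/10559 145046/10559 439207/21118; -276171/21118 439207/21118 576217/10559]
step 1: y = z − H·x̄ = [124473/10559, 185807/10559]
step 1: S = H·P̄·Hᵀ + R = [1991064/10559 2249972/10559; 2249972/10559 3995458/10559]
step 1: K = P̄·Hᵀ·S⁻¹ = [-64287627/273968992 8353023/136984496; 15130497/273968992 18856907/136984496; 77110653/273968992 26184055/136984496]
step 1: x' = x̄ + K·y = [302618097/273968992, -546071043/273968992, 78440345/273968992]
step 1: P' = (I − K·H)·P̄ = [201074151/547937984 -484093525/547937984 474647199/547937984; -484093525/547937984 1507534207/547937984 -1422019581/547937984; 474647199/547937984 -1422019581/547937984 1578162903/547937984]
step 2: x̄ = F·x = [345904225/136984496, -283342903/273968992, 1394760183/273968992]
step 2: P̄ = F·P·Fᵀ + Q = [487679471/136984496 -659845145/273968992 -984474791/273968992; -659845145/273968992 4178711223/547937984 3310064697/547937984; -984474791/273968992 3310064697/547937984 10359337015/547937984]
step 2: y = z − H·x̄ = [1228603151/273968992, -4288885999/273968992]
step 2: S = H·P̄·Hᵀ + R = [40277433447/547937984 30876468521/547937984; 30876468521/547937984 90584980135/547937984]
step 2: K = P̄·Hᵀ·S⁻¹ = [-2355513913179/9837515481887 580825190855/9837515481887; 690730995501/9837515481887 1414972763142/9837515481887; 2589803782080/9837515481887 1804228509607/9837515481887]
step 2: x' = x̄ + K·y = [5185227284753/9837515481887, -29227441878479/9837515481887, 33451543257374/9837515481887]
step 2: P' = (I − K·H)·P̄ = [3568251924448/9837515481887 -8553587973703/9837515481887 8349241860165/9837515481887; -8553587973703/9837515481887 26615249353917/9837515481887 -24970032925608/9837515481887; 8349241860165/9837515481887 -24970032925608/9837515481887 27637529362575/9837515481887]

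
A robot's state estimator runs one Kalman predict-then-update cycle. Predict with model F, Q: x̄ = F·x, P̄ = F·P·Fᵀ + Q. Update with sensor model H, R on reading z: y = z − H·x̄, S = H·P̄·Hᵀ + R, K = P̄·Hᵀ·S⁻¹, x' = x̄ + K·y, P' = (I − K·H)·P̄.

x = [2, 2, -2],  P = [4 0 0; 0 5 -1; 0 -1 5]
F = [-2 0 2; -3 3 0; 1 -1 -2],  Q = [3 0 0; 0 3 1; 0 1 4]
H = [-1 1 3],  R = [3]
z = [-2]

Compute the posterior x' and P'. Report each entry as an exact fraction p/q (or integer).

x' = [-102/43, -44/129, -166/129]
P' = [588/43 840/43 -95/43; 840/43 3608/43 -922/43; -95/43 -922/43 286/43]

x̄ = F·x = [-8, 0, 4]
P̄ = F·P·Fᵀ + Q = [39 18 -26; 18 84 -20; -26 -20 29]
y = z − H·x̄ = [-22]
S = H·P̄·Hᵀ + R = [387]
K = P̄·Hᵀ·S⁻¹ = [-11/43; 2/129; 31/129]
x' = x̄ + K·y = [-102/43, -44/129, -166/129]
P' = (I − K·H)·P̄ = [588/43 840/43 -95/43; 840/43 3608/43 -922/43; -95/43 -922/43 286/43]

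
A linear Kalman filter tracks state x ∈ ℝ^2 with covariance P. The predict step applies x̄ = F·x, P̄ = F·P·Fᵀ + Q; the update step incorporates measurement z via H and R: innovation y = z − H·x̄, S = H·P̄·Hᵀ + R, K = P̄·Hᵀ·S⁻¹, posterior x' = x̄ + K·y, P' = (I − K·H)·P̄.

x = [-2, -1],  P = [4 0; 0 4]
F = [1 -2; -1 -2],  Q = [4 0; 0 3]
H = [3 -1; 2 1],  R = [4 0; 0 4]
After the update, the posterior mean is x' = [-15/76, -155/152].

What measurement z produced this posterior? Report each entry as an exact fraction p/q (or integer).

x̄ = F·x = [0, 4]
P̄ = F·P·Fᵀ + Q = [24 12; 12 23]
S = H·P̄·Hᵀ + R = [171 133; 133 171]
K = P̄·Hᵀ·S⁻¹ = [15/76 15/76; -53/152 83/152]
x' − x̄ = [-15/76, -763/152] = K·y
y = (KᵀK)⁻¹·Kᵀ·(x' − x̄) = [5, -6]
z = y + H·x̄ = [5, -6] + [-4, 4] = [1, -2]

z = [1, -2]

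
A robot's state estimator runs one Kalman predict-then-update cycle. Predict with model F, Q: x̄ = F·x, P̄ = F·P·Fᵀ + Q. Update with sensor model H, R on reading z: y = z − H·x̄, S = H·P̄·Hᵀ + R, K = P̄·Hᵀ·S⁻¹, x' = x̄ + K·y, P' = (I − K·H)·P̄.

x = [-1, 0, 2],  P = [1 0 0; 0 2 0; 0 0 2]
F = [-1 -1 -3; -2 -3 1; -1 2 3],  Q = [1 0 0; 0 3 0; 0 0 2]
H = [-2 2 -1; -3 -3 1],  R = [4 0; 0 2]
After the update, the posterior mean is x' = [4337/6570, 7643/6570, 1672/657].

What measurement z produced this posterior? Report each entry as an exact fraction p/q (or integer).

z = [-2, -3]

x̄ = F·x = [-5, 4, 7]
P̄ = F·P·Fᵀ + Q = [22 2 -21; 2 27 -4; -21 -4 29]
S = H·P̄·Hᵀ + R = [145 -100; -100 658]
K = P̄·Hᵀ·S⁻¹ = [-10901/42705 -3077/17082; 13216/42705 -1559/17082; 1369/8541 1558/8541]
x' − x̄ = [37187/6570, -18637/6570, -2927/657] = K·y
y = (KᵀK)⁻¹·Kᵀ·(x' − x̄) = [-13, -13]
z = y + H·x̄ = [-13, -13] + [11, 10] = [-2, -3]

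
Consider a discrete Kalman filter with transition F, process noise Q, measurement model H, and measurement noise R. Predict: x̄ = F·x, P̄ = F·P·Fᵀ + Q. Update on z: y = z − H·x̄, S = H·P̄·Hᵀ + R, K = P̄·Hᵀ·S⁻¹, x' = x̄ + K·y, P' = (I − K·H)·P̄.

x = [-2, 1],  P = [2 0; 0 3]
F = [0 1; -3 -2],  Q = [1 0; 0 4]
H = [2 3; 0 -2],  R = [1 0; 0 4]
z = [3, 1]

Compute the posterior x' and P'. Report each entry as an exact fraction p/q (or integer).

x' = [1322/685, -203/685]
P' = [1004/685 -606/685; -606/685 434/685]

x̄ = F·x = [1, 4]
P̄ = F·P·Fᵀ + Q = [4 -6; -6 34]
y = z − H·x̄ = [-11, 9]
S = H·P̄·Hᵀ + R = [251 -180; -180 140]
K = P̄·Hᵀ·S⁻¹ = [38/137 303/685; 18/137 -217/685]
x' = x̄ + K·y = [1322/685, -203/685]
P' = (I − K·H)·P̄ = [1004/685 -606/685; -606/685 434/685]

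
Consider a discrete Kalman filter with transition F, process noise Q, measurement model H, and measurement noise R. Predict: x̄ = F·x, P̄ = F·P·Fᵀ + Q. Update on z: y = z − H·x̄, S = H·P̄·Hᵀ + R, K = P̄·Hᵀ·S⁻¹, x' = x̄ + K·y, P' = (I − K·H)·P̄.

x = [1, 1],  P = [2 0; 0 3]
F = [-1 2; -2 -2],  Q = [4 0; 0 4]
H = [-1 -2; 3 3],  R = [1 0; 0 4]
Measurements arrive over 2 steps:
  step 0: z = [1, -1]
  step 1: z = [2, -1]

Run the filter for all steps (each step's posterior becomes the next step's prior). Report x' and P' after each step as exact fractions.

step 0: x' = [979/1939, -1564/1939], P' = [4636/1939 -3144/1939; -3144/1939 2440/1939]
step 1: x' = [6209/39551, -32066/39551], P' = [71708/39551 -46923/39551; -46923/39551 147365/158204]

step 0: x̄ = F·x = [1, -4]
step 0: P̄ = F·P·Fᵀ + Q = [18 -8; -8 24]
step 0: y = z − H·x̄ = [-6, 8]
step 0: S = H·P̄·Hᵀ + R = [83 -126; -126 238]
step 0: K = P̄·Hᵀ·S⁻¹ = [236/277 1119/1939; -248/277 -528/1939]
step 0: x' = x̄ + K·y = [979/1939, -1564/1939]
step 0: P' = (I − K·H)·P̄ = [4636/1939 -3144/1939; -3144/1939 2440/1939]
step 1: x̄ = F·x = [-4107/1939, 1170/1939]
step 1: P̄ = F·P·Fᵀ + Q = [34728/1939 5800/1939; 5800/1939 10908/1939]
step 1: y = z − H·x̄ = [2111/1939, 6872/1939]
step 1: S = H·P̄·Hᵀ + R = [103499/1939 -221832/1939; -221832/1939 522880/1939]
step 1: K = P̄·Hᵀ·S⁻¹ = [22138/39551 74355/158204; -53519/79102 -120981/632816]
step 1: x' = x̄ + K·y = [6209/39551, -32066/39551]
step 1: P' = (I − K·H)·P̄ = [71708/39551 -46923/39551; -46923/39551 147365/158204]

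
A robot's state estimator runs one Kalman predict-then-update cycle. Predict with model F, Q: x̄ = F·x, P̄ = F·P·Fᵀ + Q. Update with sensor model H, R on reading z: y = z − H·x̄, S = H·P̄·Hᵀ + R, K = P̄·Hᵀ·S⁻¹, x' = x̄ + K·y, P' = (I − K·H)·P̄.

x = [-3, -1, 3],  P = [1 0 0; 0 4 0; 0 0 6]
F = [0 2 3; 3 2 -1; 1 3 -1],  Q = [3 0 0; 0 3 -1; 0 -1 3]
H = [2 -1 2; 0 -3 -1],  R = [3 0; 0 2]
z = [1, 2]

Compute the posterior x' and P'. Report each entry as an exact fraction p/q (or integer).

x̄ = F·x = [7, -14, -9]
P̄ = F·P·Fᵀ + Q = [73 -2 6; -2 34 32; 6 32 46]
y = z − H·x̄ = [-9, -49]
S = H·P̄·Hᵀ + R = [441 -150; -150 546]
K = P̄·Hᵀ·S⁻¹ = [14560/36381 4000/36381; -328/12127 -9199/36381; 3002/36381 -2879/12127]
x' = x̄ + K·y = [-72373/36381, -49727/36381, 22922/12127]
P' = (I − K·H)·P̄ = [326213/36381 28226/12127 -262034/36381; 28226/12127 29872/36381 -71218/36381; -262034/36381 -71218/36381 76976/12127]

x' = [-72373/36381, -49727/36381, 22922/12127]
P' = [326213/36381 28226/12127 -262034/36381; 28226/12127 29872/36381 -71218/36381; -262034/36381 -71218/36381 76976/12127]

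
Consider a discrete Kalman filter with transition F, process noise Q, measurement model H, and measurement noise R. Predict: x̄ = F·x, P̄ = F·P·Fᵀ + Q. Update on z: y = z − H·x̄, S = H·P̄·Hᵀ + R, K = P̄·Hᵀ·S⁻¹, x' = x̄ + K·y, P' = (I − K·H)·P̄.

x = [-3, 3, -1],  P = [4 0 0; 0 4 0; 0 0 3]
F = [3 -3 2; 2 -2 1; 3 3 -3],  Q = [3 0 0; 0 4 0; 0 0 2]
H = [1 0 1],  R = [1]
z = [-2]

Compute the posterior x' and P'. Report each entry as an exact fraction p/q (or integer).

x' = [-225/17, -146/17, 568/51]
P' = [950/17 573/17 -2827/51; 573/17 438/17 -568/17; -2827/51 -568/17 8564/153]

x̄ = F·x = [-20, -13, 3]
P̄ = F·P·Fᵀ + Q = [87 54 -18; 54 39 -9; -18 -9 101]
y = z − H·x̄ = [15]
S = H·P̄·Hᵀ + R = [153]
K = P̄·Hᵀ·S⁻¹ = [23/51; 5/17; 83/153]
x' = x̄ + K·y = [-225/17, -146/17, 568/51]
P' = (I − K·H)·P̄ = [950/17 573/17 -2827/51; 573/17 438/17 -568/17; -2827/51 -568/17 8564/153]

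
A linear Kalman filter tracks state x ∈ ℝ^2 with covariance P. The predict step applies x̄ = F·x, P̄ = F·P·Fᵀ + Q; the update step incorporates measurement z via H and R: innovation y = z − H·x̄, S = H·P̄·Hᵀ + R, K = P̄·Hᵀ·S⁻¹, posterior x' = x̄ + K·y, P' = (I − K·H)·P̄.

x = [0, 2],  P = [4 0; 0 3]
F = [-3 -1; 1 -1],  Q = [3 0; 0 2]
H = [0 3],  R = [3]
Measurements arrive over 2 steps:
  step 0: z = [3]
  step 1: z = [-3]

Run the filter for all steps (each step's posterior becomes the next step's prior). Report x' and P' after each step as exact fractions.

step 0: x̄ = F·x = [-2, -2]
step 0: P̄ = F·P·Fᵀ + Q = [42 -9; -9 9]
step 0: y = z − H·x̄ = [9]
step 0: S = H·P̄·Hᵀ + R = [84]
step 0: K = P̄·Hᵀ·S⁻¹ = [-9/28; 9/28]
step 0: x' = x̄ + K·y = [-137/28, 25/28]
step 0: P' = (I − K·H)·P̄ = [933/28 -9/28; -9/28 9/28]
step 1: x̄ = F·x = [193/14, -81/14]
step 1: P̄ = F·P·Fᵀ + Q = [2109/7 -702/7; -702/7 254/7]
step 1: y = z − H·x̄ = [201/14]
step 1: S = H·P̄·Hᵀ + R = [2307/7]
step 1: K = P̄·Hᵀ·S⁻¹ = [-702/769; 254/769]
step 1: x' = x̄ + K·y = [1045/1538, -1605/1538]
step 1: P' = (I − K·H)·P̄ = [20487/769 -702/769; -702/769 254/769]

step 0: x' = [-137/28, 25/28], P' = [933/28 -9/28; -9/28 9/28]
step 1: x' = [1045/1538, -1605/1538], P' = [20487/769 -702/769; -702/769 254/769]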